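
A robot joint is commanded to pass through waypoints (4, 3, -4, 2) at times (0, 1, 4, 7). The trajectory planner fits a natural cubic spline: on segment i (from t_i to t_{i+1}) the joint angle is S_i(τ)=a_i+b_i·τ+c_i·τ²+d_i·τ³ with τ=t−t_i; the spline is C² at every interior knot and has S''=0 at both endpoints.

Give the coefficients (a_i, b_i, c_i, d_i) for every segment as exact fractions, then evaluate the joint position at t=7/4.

Δ: Δ0=-1, Δ1=-7/3, Δ2=2
row 1: diag=8, rhs=-8; c'=3/8, d'=-1
row 2: denom=12−3·3/8=87/8; d'=(26−3·-1)/(87/8)=8/3
back: M2=8/3
back: M1=-1−3/8·8/3=-2
M: M0=0, M1=-2, M2=8/3, M3=0
seg 0: a=4, c=M0/2=0, d=(M1−M0)/(6·1)=-1/3, b=Δ0−h0·(2M0+M1)/6=-2/3
seg 1: a=3, c=M1/2=-1, d=(M2−M1)/(6·3)=7/27, b=Δ1−h1·(2M1+M2)/6=-5/3
seg 2: a=-4, c=M2/2=4/3, d=(M3−M2)/(6·3)=-4/27, b=Δ2−h2·(2M2+M3)/6=-2/3
t_q=7/4 → seg 1, τ=3/4; S=3+-5/3·τ+-1·τ²+7/27·τ³=83/64

  seg 0: a=4 b=-2/3 c=0 d=-1/3
  seg 1: a=3 b=-5/3 c=-1 d=7/27
  seg 2: a=-4 b=-2/3 c=4/3 d=-4/27
S(7/4) = 83/64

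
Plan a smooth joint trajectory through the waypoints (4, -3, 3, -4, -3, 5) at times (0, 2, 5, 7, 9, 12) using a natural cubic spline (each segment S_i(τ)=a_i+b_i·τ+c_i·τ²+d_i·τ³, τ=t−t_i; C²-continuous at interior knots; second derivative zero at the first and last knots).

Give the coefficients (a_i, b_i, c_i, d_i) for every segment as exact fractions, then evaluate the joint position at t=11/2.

  seg 0: a=4 b=-16831/3258 c=0 d=1357/3258
  seg 1: a=-3 b=-547/3258 c=1357/543 d=-17363/29322
  seg 2: a=3 b=-1892/1629 c=-9221/3258 d=10823/13032
  seg 3: a=-4 b=-911/362 c=14027/6516 d=-4199/13032
  seg 4: a=-3 b=3629/1629 c=715/3258 d=-715/29322
S(11/2) = 21031/11584

Δ: Δ0=-7/2, Δ1=2, Δ2=-7/2, Δ3=1/2, Δ4=8/3
row 1: diag=10, rhs=33; c'=3/10, d'=33/10
row 2: denom=10−3·3/10=91/10; d'=(-33−3·33/10)/(91/10)=-33/7
row 3: denom=8−2·20/91=688/91; d'=(24−2·-33/7)/(688/91)=1521/344
row 4: denom=10−2·91/344=1629/172; d'=(13−2·1521/344)/(1629/172)=715/1629
back: M4=715/1629
back: M3=1521/344−91/344·715/1629=14027/3258
back: M2=-33/7−20/91·14027/3258=-9221/1629
back: M1=33/10−3/10·-9221/1629=2714/543
M: M0=0, M1=2714/543, M2=-9221/1629, M3=14027/3258, M4=715/1629, M5=0
seg 0: a=4, c=M0/2=0, d=(M1−M0)/(6·2)=1357/3258, b=Δ0−h0·(2M0+M1)/6=-16831/3258
seg 1: a=-3, c=M1/2=1357/543, d=(M2−M1)/(6·3)=-17363/29322, b=Δ1−h1·(2M1+M2)/6=-547/3258
seg 2: a=3, c=M2/2=-9221/3258, d=(M3−M2)/(6·2)=10823/13032, b=Δ2−h2·(2M2+M3)/6=-1892/1629
seg 3: a=-4, c=M3/2=14027/6516, d=(M4−M3)/(6·2)=-4199/13032, b=Δ3−h3·(2M3+M4)/6=-911/362
seg 4: a=-3, c=M4/2=715/3258, d=(M5−M4)/(6·3)=-715/29322, b=Δ4−h4·(2M4+M5)/6=3629/1629
t_q=11/2 → seg 2, τ=1/2; S=3+-1892/1629·τ+-9221/3258·τ²+10823/13032·τ³=21031/11584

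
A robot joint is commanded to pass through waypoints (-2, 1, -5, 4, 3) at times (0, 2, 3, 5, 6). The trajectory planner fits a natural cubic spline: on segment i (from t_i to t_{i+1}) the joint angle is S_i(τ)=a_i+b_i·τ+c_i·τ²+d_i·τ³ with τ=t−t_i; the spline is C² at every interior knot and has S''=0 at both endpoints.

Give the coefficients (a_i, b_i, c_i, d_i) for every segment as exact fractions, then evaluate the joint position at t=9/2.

  seg 0: a=-2 b=907/186 c=0 d=-157/186
  seg 1: a=1 b=-977/186 c=-157/31 d=803/186
  seg 2: a=-5 b=-226/93 c=489/62 d=-1645/744
  seg 3: a=4 b=481/186 c=-667/124 d=667/372
S(9/2) = 3251/1984

Δ: Δ0=3/2, Δ1=-6, Δ2=9/2, Δ3=-1
row 1: diag=6, rhs=-45; c'=1/6, d'=-15/2
row 2: denom=6−1·1/6=35/6; d'=(63−1·-15/2)/(35/6)=423/35
row 3: denom=6−2·12/35=186/35; d'=(-33−2·423/35)/(186/35)=-667/62
back: M3=-667/62
back: M2=423/35−12/35·-667/62=489/31
back: M1=-15/2−1/6·489/31=-314/31
M: M0=0, M1=-314/31, M2=489/31, M3=-667/62, M4=0
seg 0: a=-2, c=M0/2=0, d=(M1−M0)/(6·2)=-157/186, b=Δ0−h0·(2M0+M1)/6=907/186
seg 1: a=1, c=M1/2=-157/31, d=(M2−M1)/(6·1)=803/186, b=Δ1−h1·(2M1+M2)/6=-977/186
seg 2: a=-5, c=M2/2=489/62, d=(M3−M2)/(6·2)=-1645/744, b=Δ2−h2·(2M2+M3)/6=-226/93
seg 3: a=4, c=M3/2=-667/124, d=(M4−M3)/(6·1)=667/372, b=Δ3−h3·(2M3+M4)/6=481/186
t_q=9/2 → seg 2, τ=3/2; S=-5+-226/93·τ+489/62·τ²+-1645/744·τ³=3251/1984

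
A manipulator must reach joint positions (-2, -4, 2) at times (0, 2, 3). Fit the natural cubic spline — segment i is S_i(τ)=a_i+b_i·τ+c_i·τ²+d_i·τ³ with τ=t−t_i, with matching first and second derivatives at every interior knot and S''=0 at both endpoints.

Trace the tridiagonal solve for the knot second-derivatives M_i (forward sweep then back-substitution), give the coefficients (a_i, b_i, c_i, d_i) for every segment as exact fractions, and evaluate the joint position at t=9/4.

  seg 0: a=-2 b=-10/3 c=0 d=7/12
  seg 1: a=-4 b=11/3 c=7/2 d=-7/6
S(9/4) = -369/128

Δ: Δ0=-1, Δ1=6
row 1: diag=6, rhs=42; c'=1/6, d'=7
back: M1=7
M: M0=0, M1=7, M2=0
seg 0: a=-2, c=M0/2=0, d=(M1−M0)/(6·2)=7/12, b=Δ0−h0·(2M0+M1)/6=-10/3
seg 1: a=-4, c=M1/2=7/2, d=(M2−M1)/(6·1)=-7/6, b=Δ1−h1·(2M1+M2)/6=11/3
t_q=9/4 → seg 1, τ=1/4; S=-4+11/3·τ+7/2·τ²+-7/6·τ³=-369/128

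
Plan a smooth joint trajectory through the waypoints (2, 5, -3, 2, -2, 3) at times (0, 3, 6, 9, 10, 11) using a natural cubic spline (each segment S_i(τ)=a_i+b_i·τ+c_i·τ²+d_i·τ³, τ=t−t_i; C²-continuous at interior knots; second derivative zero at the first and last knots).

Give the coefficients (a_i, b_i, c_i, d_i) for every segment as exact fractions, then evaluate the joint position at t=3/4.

Δ: Δ0=1, Δ1=-8/3, Δ2=5/3, Δ3=-4, Δ4=5
row 1: diag=12, rhs=-22; c'=1/4, d'=-11/6
row 2: denom=12−3·1/4=45/4; d'=(26−3·-11/6)/(45/4)=14/5
row 3: denom=8−3·4/15=36/5; d'=(-34−3·14/5)/(36/5)=-53/9
row 4: denom=4−1·5/36=139/36; d'=(54−1·-53/9)/(139/36)=2156/139
back: M4=2156/139
back: M3=-53/9−5/36·2156/139=-1118/139
back: M2=14/5−4/15·-1118/139=2062/417
back: M1=-11/6−1/4·2062/417=-1280/417
M: M0=0, M1=-1280/417, M2=2062/417, M3=-1118/139, M4=2156/139, M5=0
seg 0: a=2, c=M0/2=0, d=(M1−M0)/(6·3)=-640/3753, b=Δ0−h0·(2M0+M1)/6=1057/417
seg 1: a=5, c=M1/2=-640/417, d=(M2−M1)/(6·3)=557/1251, b=Δ1−h1·(2M1+M2)/6=-863/417
seg 2: a=-3, c=M2/2=1031/417, d=(M3−M2)/(6·3)=-2708/3753, b=Δ2−h2·(2M2+M3)/6=310/417
seg 3: a=2, c=M3/2=-559/139, d=(M4−M3)/(6·1)=1637/417, b=Δ3−h3·(2M3+M4)/6=-1628/417
seg 4: a=-2, c=M4/2=1078/139, d=(M5−M4)/(6·1)=-1078/417, b=Δ4−h4·(2M4+M5)/6=-71/417
t_q=3/4 → seg 0, τ=3/4; S=2+1057/417·τ+0·τ²+-640/3753·τ³=2129/556

  seg 0: a=2 b=1057/417 c=0 d=-640/3753
  seg 1: a=5 b=-863/417 c=-640/417 d=557/1251
  seg 2: a=-3 b=310/417 c=1031/417 d=-2708/3753
  seg 3: a=2 b=-1628/417 c=-559/139 d=1637/417
  seg 4: a=-2 b=-71/417 c=1078/139 d=-1078/417
S(3/4) = 2129/556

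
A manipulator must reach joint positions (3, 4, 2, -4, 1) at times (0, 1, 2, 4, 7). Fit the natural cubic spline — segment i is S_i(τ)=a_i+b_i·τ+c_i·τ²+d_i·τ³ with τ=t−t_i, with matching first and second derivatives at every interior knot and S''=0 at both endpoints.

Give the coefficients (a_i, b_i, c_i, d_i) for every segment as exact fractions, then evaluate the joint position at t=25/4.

  seg 0: a=3 b=544/321 c=0 d=-223/321
  seg 1: a=4 b=-125/321 c=-223/107 d=152/321
  seg 2: a=2 b=-1007/321 c=-71/107 d=235/642
  seg 3: a=-4 b=-449/321 c=164/107 d=-164/963
S(25/4) = -2273/1712

Δ: Δ0=1, Δ1=-2, Δ2=-3, Δ3=5/3
row 1: diag=4, rhs=-18; c'=1/4, d'=-9/2
row 2: denom=6−1·1/4=23/4; d'=(-6−1·-9/2)/(23/4)=-6/23
row 3: denom=10−2·8/23=214/23; d'=(28−2·-6/23)/(214/23)=328/107
back: M3=328/107
back: M2=-6/23−8/23·328/107=-142/107
back: M1=-9/2−1/4·-142/107=-446/107
M: M0=0, M1=-446/107, M2=-142/107, M3=328/107, M4=0
seg 0: a=3, c=M0/2=0, d=(M1−M0)/(6·1)=-223/321, b=Δ0−h0·(2M0+M1)/6=544/321
seg 1: a=4, c=M1/2=-223/107, d=(M2−M1)/(6·1)=152/321, b=Δ1−h1·(2M1+M2)/6=-125/321
seg 2: a=2, c=M2/2=-71/107, d=(M3−M2)/(6·2)=235/642, b=Δ2−h2·(2M2+M3)/6=-1007/321
seg 3: a=-4, c=M3/2=164/107, d=(M4−M3)/(6·3)=-164/963, b=Δ3−h3·(2M3+M4)/6=-449/321
t_q=25/4 → seg 3, τ=9/4; S=-4+-449/321·τ+164/107·τ²+-164/963·τ³=-2273/1712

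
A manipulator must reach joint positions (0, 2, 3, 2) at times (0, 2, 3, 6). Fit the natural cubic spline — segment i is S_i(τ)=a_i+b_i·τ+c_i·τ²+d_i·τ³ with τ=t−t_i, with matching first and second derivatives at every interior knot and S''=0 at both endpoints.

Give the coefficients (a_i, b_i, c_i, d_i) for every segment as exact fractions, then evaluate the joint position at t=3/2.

Δ: Δ0=1, Δ1=1, Δ2=-1/3
row 1: diag=6, rhs=0; c'=1/6, d'=0
row 2: denom=8−1·1/6=47/6; d'=(-8−1·0)/(47/6)=-48/47
back: M2=-48/47
back: M1=0−1/6·-48/47=8/47
M: M0=0, M1=8/47, M2=-48/47, M3=0
seg 0: a=0, c=M0/2=0, d=(M1−M0)/(6·2)=2/141, b=Δ0−h0·(2M0+M1)/6=133/141
seg 1: a=2, c=M1/2=4/47, d=(M2−M1)/(6·1)=-28/141, b=Δ1−h1·(2M1+M2)/6=157/141
seg 2: a=3, c=M2/2=-24/47, d=(M3−M2)/(6·3)=8/141, b=Δ2−h2·(2M2+M3)/6=97/141
t_q=3/2 → seg 0, τ=3/2; S=0+133/141·τ+0·τ²+2/141·τ³=275/188

  seg 0: a=0 b=133/141 c=0 d=2/141
  seg 1: a=2 b=157/141 c=4/47 d=-28/141
  seg 2: a=3 b=97/141 c=-24/47 d=8/141
S(3/2) = 275/188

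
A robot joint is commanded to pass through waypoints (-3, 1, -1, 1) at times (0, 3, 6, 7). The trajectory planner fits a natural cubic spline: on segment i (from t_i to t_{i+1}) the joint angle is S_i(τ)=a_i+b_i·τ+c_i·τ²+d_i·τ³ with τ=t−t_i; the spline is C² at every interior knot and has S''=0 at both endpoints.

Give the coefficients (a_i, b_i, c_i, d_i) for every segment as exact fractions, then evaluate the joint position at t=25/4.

  seg 0: a=-3 b=188/87 c=0 d=-8/87
  seg 1: a=1 b=-28/87 c=-24/29 d=62/261
  seg 2: a=-1 b=98/87 c=38/29 d=-38/87
S(25/4) = -597/928

Δ: Δ0=4/3, Δ1=-2/3, Δ2=2
row 1: diag=12, rhs=-12; c'=1/4, d'=-1
row 2: denom=8−3·1/4=29/4; d'=(16−3·-1)/(29/4)=76/29
back: M2=76/29
back: M1=-1−1/4·76/29=-48/29
M: M0=0, M1=-48/29, M2=76/29, M3=0
seg 0: a=-3, c=M0/2=0, d=(M1−M0)/(6·3)=-8/87, b=Δ0−h0·(2M0+M1)/6=188/87
seg 1: a=1, c=M1/2=-24/29, d=(M2−M1)/(6·3)=62/261, b=Δ1−h1·(2M1+M2)/6=-28/87
seg 2: a=-1, c=M2/2=38/29, d=(M3−M2)/(6·1)=-38/87, b=Δ2−h2·(2M2+M3)/6=98/87
t_q=25/4 → seg 2, τ=1/4; S=-1+98/87·τ+38/29·τ²+-38/87·τ³=-597/928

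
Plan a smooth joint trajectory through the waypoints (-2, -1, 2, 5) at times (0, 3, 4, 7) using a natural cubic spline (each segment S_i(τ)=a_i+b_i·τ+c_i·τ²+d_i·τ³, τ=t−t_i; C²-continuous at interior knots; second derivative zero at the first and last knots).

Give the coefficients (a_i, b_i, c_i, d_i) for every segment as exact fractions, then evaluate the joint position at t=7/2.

  seg 0: a=-2 b=-7/9 c=0 d=10/81
  seg 1: a=-1 b=23/9 c=10/9 d=-2/3
  seg 2: a=2 b=25/9 c=-8/9 d=8/81
S(7/2) = 17/36

Δ: Δ0=1/3, Δ1=3, Δ2=1
row 1: diag=8, rhs=16; c'=1/8, d'=2
row 2: denom=8−1·1/8=63/8; d'=(-12−1·2)/(63/8)=-16/9
back: M2=-16/9
back: M1=2−1/8·-16/9=20/9
M: M0=0, M1=20/9, M2=-16/9, M3=0
seg 0: a=-2, c=M0/2=0, d=(M1−M0)/(6·3)=10/81, b=Δ0−h0·(2M0+M1)/6=-7/9
seg 1: a=-1, c=M1/2=10/9, d=(M2−M1)/(6·1)=-2/3, b=Δ1−h1·(2M1+M2)/6=23/9
seg 2: a=2, c=M2/2=-8/9, d=(M3−M2)/(6·3)=8/81, b=Δ2−h2·(2M2+M3)/6=25/9
t_q=7/2 → seg 1, τ=1/2; S=-1+23/9·τ+10/9·τ²+-2/3·τ³=17/36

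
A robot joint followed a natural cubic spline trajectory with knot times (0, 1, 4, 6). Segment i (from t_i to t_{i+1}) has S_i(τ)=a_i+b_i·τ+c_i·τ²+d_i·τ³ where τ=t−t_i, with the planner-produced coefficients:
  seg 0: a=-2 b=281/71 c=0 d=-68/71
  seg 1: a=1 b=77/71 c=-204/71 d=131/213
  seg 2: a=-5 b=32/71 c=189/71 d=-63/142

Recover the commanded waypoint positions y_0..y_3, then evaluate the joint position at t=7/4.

y_0 = S_0(0) = a_0 = -2
y_1 = S_1(0) = a_1 = 1
y_2 = S_2(0) = a_2 = -5
y_3 = S_2(2) = 3
t_q=7/4 is in segment 1 (τ=3/4); S_1(τ)=2075/4544

y_0=-2 y_1=1 y_2=-5 y_3=3
S(7/4) = 2075/4544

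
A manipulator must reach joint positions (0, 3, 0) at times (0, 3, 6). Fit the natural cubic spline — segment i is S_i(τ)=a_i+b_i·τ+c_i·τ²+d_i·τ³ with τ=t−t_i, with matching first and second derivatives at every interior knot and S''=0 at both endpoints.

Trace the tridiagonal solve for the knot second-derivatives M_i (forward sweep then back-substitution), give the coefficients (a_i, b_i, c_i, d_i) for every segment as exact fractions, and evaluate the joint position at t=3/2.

  seg 0: a=0 b=3/2 c=0 d=-1/18
  seg 1: a=3 b=0 c=-1/2 d=1/18
S(3/2) = 33/16

Δ: Δ0=1, Δ1=-1
row 1: diag=12, rhs=-12; c'=1/4, d'=-1
back: M1=-1
M: M0=0, M1=-1, M2=0
seg 0: a=0, c=M0/2=0, d=(M1−M0)/(6·3)=-1/18, b=Δ0−h0·(2M0+M1)/6=3/2
seg 1: a=3, c=M1/2=-1/2, d=(M2−M1)/(6·3)=1/18, b=Δ1−h1·(2M1+M2)/6=0
t_q=3/2 → seg 0, τ=3/2; S=0+3/2·τ+0·τ²+-1/18·τ³=33/16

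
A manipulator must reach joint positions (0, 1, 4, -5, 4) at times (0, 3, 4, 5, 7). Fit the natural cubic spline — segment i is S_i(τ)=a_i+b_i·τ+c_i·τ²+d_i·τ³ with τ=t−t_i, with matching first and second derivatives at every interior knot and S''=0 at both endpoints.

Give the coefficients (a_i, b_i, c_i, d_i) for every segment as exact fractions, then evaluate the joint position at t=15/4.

  seg 0: a=0 b=-2287/1068 c=0 d=881/3204
  seg 1: a=1 b=2821/534 c=881/356 d=-5081/1068
  seg 2: a=4 b=-4315/1068 c=-1050/89 d=7303/1068
  seg 3: a=-5 b=-3803/534 c=3103/356 d=-3103/2136
S(15/4) = 99043/22784

Δ: Δ0=1/3, Δ1=3, Δ2=-9, Δ3=9/2
row 1: diag=8, rhs=16; c'=1/8, d'=2
row 2: denom=4−1·1/8=31/8; d'=(-72−1·2)/(31/8)=-592/31
row 3: denom=6−1·8/31=178/31; d'=(81−1·-592/31)/(178/31)=3103/178
back: M3=3103/178
back: M2=-592/31−8/31·3103/178=-2100/89
back: M1=2−1/8·-2100/89=881/178
M: M0=0, M1=881/178, M2=-2100/89, M3=3103/178, M4=0
seg 0: a=0, c=M0/2=0, d=(M1−M0)/(6·3)=881/3204, b=Δ0−h0·(2M0+M1)/6=-2287/1068
seg 1: a=1, c=M1/2=881/356, d=(M2−M1)/(6·1)=-5081/1068, b=Δ1−h1·(2M1+M2)/6=2821/534
seg 2: a=4, c=M2/2=-1050/89, d=(M3−M2)/(6·1)=7303/1068, b=Δ2−h2·(2M2+M3)/6=-4315/1068
seg 3: a=-5, c=M3/2=3103/356, d=(M4−M3)/(6·2)=-3103/2136, b=Δ3−h3·(2M3+M4)/6=-3803/534
t_q=15/4 → seg 1, τ=3/4; S=1+2821/534·τ+881/356·τ²+-5081/1068·τ³=99043/22784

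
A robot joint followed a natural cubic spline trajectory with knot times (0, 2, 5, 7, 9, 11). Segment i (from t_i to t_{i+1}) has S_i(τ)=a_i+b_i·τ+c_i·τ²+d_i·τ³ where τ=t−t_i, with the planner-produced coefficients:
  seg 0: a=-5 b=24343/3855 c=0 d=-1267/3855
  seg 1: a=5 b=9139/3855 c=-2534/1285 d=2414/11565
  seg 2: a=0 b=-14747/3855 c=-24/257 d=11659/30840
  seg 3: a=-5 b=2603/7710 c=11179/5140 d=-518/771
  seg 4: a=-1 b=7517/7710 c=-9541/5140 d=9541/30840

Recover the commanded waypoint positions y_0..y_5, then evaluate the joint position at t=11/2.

y_0 = S_0(0) = a_0 = -5
y_1 = S_1(0) = a_1 = 5
y_2 = S_2(0) = a_2 = 0
y_3 = S_3(0) = a_3 = -5
y_4 = S_4(0) = a_4 = -1
y_5 = S_4(2) = -4
t_q=11/2 is in segment 2 (τ=1/2); S_2(τ)=-31067/16448

y_0=-5 y_1=5 y_2=0 y_3=-5 y_4=-1 y_5=-4
S(11/2) = -31067/16448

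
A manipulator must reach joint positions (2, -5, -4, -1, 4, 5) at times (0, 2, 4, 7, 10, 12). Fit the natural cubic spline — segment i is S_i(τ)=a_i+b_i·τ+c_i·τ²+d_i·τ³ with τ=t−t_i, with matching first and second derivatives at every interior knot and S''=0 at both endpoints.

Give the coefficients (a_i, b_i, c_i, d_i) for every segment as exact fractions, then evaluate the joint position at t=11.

  seg 0: a=2 b=-17533/3858 c=0 d=2015/7716
  seg 1: a=-5 b=-5443/3858 c=2015/1286 d=-2359/7716
  seg 2: a=-4 b=4583/3858 c=-172/643 d=2371/34722
  seg 3: a=-1 b=2752/1929 c=1339/3858 d=-3091/34722
  seg 4: a=4 b=4265/3858 c=-292/643 d=146/1929
S(11) = 6079/1286

Δ: Δ0=-7/2, Δ1=1/2, Δ2=1, Δ3=5/3, Δ4=1/2
row 1: diag=8, rhs=24; c'=1/4, d'=3
row 2: denom=10−2·1/4=19/2; d'=(3−2·3)/(19/2)=-6/19
row 3: denom=12−3·6/19=210/19; d'=(4−3·-6/19)/(210/19)=47/105
row 4: denom=10−3·19/70=643/70; d'=(-7−3·47/105)/(643/70)=-584/643
back: M4=-584/643
back: M3=47/105−19/70·-584/643=1339/1929
back: M2=-6/19−6/19·1339/1929=-344/643
back: M1=3−1/4·-344/643=2015/643
M: M0=0, M1=2015/643, M2=-344/643, M3=1339/1929, M4=-584/643, M5=0
seg 0: a=2, c=M0/2=0, d=(M1−M0)/(6·2)=2015/7716, b=Δ0−h0·(2M0+M1)/6=-17533/3858
seg 1: a=-5, c=M1/2=2015/1286, d=(M2−M1)/(6·2)=-2359/7716, b=Δ1−h1·(2M1+M2)/6=-5443/3858
seg 2: a=-4, c=M2/2=-172/643, d=(M3−M2)/(6·3)=2371/34722, b=Δ2−h2·(2M2+M3)/6=4583/3858
seg 3: a=-1, c=M3/2=1339/3858, d=(M4−M3)/(6·3)=-3091/34722, b=Δ3−h3·(2M3+M4)/6=2752/1929
seg 4: a=4, c=M4/2=-292/643, d=(M5−M4)/(6·2)=146/1929, b=Δ4−h4·(2M4+M5)/6=4265/3858
t_q=11 → seg 4, τ=1; S=4+4265/3858·τ+-292/643·τ²+146/1929·τ³=6079/1286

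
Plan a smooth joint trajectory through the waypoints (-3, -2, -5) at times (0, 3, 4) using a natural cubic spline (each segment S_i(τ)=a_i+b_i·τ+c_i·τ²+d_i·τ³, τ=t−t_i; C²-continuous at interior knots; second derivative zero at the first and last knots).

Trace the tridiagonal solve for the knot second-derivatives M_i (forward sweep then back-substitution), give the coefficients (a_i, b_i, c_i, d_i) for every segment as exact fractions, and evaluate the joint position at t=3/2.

  seg 0: a=-3 b=19/12 c=0 d=-5/36
  seg 1: a=-2 b=-13/6 c=-5/4 d=5/12
S(3/2) = -35/32

Δ: Δ0=1/3, Δ1=-3
row 1: diag=8, rhs=-20; c'=1/8, d'=-5/2
back: M1=-5/2
M: M0=0, M1=-5/2, M2=0
seg 0: a=-3, c=M0/2=0, d=(M1−M0)/(6·3)=-5/36, b=Δ0−h0·(2M0+M1)/6=19/12
seg 1: a=-2, c=M1/2=-5/4, d=(M2−M1)/(6·1)=5/12, b=Δ1−h1·(2M1+M2)/6=-13/6
t_q=3/2 → seg 0, τ=3/2; S=-3+19/12·τ+0·τ²+-5/36·τ³=-35/32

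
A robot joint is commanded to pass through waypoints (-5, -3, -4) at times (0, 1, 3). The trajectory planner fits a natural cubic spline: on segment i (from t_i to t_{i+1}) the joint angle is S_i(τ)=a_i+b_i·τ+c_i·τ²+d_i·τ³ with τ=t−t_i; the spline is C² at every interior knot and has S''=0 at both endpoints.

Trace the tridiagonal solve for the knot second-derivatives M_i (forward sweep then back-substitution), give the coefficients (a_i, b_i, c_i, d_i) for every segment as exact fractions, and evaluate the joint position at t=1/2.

  seg 0: a=-5 b=29/12 c=0 d=-5/12
  seg 1: a=-3 b=7/6 c=-5/4 d=5/24
S(1/2) = -123/32

Δ: Δ0=2, Δ1=-1/2
row 1: diag=6, rhs=-15; c'=1/3, d'=-5/2
back: M1=-5/2
M: M0=0, M1=-5/2, M2=0
seg 0: a=-5, c=M0/2=0, d=(M1−M0)/(6·1)=-5/12, b=Δ0−h0·(2M0+M1)/6=29/12
seg 1: a=-3, c=M1/2=-5/4, d=(M2−M1)/(6·2)=5/24, b=Δ1−h1·(2M1+M2)/6=7/6
t_q=1/2 → seg 0, τ=1/2; S=-5+29/12·τ+0·τ²+-5/12·τ³=-123/32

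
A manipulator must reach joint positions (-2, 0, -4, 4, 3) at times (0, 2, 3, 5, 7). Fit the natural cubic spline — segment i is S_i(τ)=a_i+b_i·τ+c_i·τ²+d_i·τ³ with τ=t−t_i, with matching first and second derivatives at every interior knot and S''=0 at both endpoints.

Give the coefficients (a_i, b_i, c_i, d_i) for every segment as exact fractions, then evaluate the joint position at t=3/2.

Δ: Δ0=1, Δ1=-4, Δ2=4, Δ3=-1/2
row 1: diag=6, rhs=-30; c'=1/6, d'=-5
row 2: denom=6−1·1/6=35/6; d'=(48−1·-5)/(35/6)=318/35
row 3: denom=8−2·12/35=256/35; d'=(-27−2·318/35)/(256/35)=-1581/256
back: M3=-1581/256
back: M2=318/35−12/35·-1581/256=717/64
back: M1=-5−1/6·717/64=-879/128
M: M0=0, M1=-879/128, M2=717/64, M3=-1581/256, M4=0
seg 0: a=-2, c=M0/2=0, d=(M1−M0)/(6·2)=-293/512, b=Δ0−h0·(2M0+M1)/6=421/128
seg 1: a=0, c=M1/2=-879/256, d=(M2−M1)/(6·1)=771/256, b=Δ1−h1·(2M1+M2)/6=-229/64
seg 2: a=-4, c=M2/2=717/128, d=(M3−M2)/(6·2)=-1483/1024, b=Δ2−h2·(2M2+M3)/6=-361/256
seg 3: a=4, c=M3/2=-1581/512, d=(M4−M3)/(6·2)=527/1024, b=Δ3−h3·(2M3+M4)/6=463/128
t_q=3/2 → seg 0, τ=3/2; S=-2+421/128·τ+0·τ²+-293/512·τ³=4105/4096

  seg 0: a=-2 b=421/128 c=0 d=-293/512
  seg 1: a=0 b=-229/64 c=-879/256 d=771/256
  seg 2: a=-4 b=-361/256 c=717/128 d=-1483/1024
  seg 3: a=4 b=463/128 c=-1581/512 d=527/1024
S(3/2) = 4105/4096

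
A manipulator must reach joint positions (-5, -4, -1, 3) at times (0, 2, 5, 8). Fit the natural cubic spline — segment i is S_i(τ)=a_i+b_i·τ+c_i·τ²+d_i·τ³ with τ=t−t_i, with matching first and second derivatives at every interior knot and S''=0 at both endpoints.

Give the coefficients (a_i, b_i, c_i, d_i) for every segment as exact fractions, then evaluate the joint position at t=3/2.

  seg 0: a=-5 b=91/222 c=0 d=5/222
  seg 1: a=-4 b=151/222 c=5/37 d=-19/1998
  seg 2: a=-1 b=137/111 c=11/222 d=-11/1998
S(3/2) = -2551/592

Δ: Δ0=1/2, Δ1=1, Δ2=4/3
row 1: diag=10, rhs=3; c'=3/10, d'=3/10
row 2: denom=12−3·3/10=111/10; d'=(2−3·3/10)/(111/10)=11/111
back: M2=11/111
back: M1=3/10−3/10·11/111=10/37
M: M0=0, M1=10/37, M2=11/111, M3=0
seg 0: a=-5, c=M0/2=0, d=(M1−M0)/(6·2)=5/222, b=Δ0−h0·(2M0+M1)/6=91/222
seg 1: a=-4, c=M1/2=5/37, d=(M2−M1)/(6·3)=-19/1998, b=Δ1−h1·(2M1+M2)/6=151/222
seg 2: a=-1, c=M2/2=11/222, d=(M3−M2)/(6·3)=-11/1998, b=Δ2−h2·(2M2+M3)/6=137/111
t_q=3/2 → seg 0, τ=3/2; S=-5+91/222·τ+0·τ²+5/222·τ³=-2551/592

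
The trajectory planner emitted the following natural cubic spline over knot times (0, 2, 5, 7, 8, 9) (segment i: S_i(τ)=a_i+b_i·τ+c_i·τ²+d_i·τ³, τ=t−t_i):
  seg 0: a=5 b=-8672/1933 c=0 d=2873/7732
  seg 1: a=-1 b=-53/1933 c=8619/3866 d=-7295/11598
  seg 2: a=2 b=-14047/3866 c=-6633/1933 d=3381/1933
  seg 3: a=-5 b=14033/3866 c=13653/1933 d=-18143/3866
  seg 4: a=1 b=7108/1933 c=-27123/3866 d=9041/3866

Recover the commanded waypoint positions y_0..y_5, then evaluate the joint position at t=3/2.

y_0 = S_0(0) = a_0 = 5
y_1 = S_1(0) = a_1 = -1
y_2 = S_2(0) = a_2 = 2
y_3 = S_3(0) = a_3 = -5
y_4 = S_4(0) = a_4 = 1
y_5 = S_4(1) = 0
t_q=3/2 is in segment 0 (τ=3/2); S_0(τ)=-29405/61856

y_0=5 y_1=-1 y_2=2 y_3=-5 y_4=1 y_5=0
S(3/2) = -29405/61856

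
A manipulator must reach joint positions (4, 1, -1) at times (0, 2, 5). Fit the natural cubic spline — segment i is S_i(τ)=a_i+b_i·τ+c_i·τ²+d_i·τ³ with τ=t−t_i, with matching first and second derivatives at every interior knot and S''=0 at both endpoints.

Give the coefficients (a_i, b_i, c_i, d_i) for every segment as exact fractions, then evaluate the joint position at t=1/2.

Δ: Δ0=-3/2, Δ1=-2/3
row 1: diag=10, rhs=5; c'=3/10, d'=1/2
back: M1=1/2
M: M0=0, M1=1/2, M2=0
seg 0: a=4, c=M0/2=0, d=(M1−M0)/(6·2)=1/24, b=Δ0−h0·(2M0+M1)/6=-5/3
seg 1: a=1, c=M1/2=1/4, d=(M2−M1)/(6·3)=-1/36, b=Δ1−h1·(2M1+M2)/6=-7/6
t_q=1/2 → seg 0, τ=1/2; S=4+-5/3·τ+0·τ²+1/24·τ³=203/64

  seg 0: a=4 b=-5/3 c=0 d=1/24
  seg 1: a=1 b=-7/6 c=1/4 d=-1/36
S(1/2) = 203/64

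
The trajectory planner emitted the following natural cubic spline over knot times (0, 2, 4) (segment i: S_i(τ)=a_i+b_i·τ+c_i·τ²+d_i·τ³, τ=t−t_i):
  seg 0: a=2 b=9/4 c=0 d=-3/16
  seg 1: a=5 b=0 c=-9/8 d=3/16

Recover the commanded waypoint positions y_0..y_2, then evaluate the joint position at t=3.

y_0 = S_0(0) = a_0 = 2
y_1 = S_1(0) = a_1 = 5
y_2 = S_1(2) = 2
t_q=3 is in segment 1 (τ=1); S_1(τ)=65/16

y_0=2 y_1=5 y_2=2
S(3) = 65/16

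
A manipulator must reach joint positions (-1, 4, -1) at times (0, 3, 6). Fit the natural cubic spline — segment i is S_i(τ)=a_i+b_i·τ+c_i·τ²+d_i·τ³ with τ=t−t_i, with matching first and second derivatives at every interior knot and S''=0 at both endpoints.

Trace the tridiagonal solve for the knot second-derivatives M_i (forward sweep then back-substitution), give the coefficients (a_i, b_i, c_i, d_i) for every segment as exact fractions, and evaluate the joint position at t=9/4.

  seg 0: a=-1 b=5/2 c=0 d=-5/54
  seg 1: a=4 b=0 c=-5/6 d=5/54
S(9/4) = 457/128

Δ: Δ0=5/3, Δ1=-5/3
row 1: diag=12, rhs=-20; c'=1/4, d'=-5/3
back: M1=-5/3
M: M0=0, M1=-5/3, M2=0
seg 0: a=-1, c=M0/2=0, d=(M1−M0)/(6·3)=-5/54, b=Δ0−h0·(2M0+M1)/6=5/2
seg 1: a=4, c=M1/2=-5/6, d=(M2−M1)/(6·3)=5/54, b=Δ1−h1·(2M1+M2)/6=0
t_q=9/4 → seg 0, τ=9/4; S=-1+5/2·τ+0·τ²+-5/54·τ³=457/128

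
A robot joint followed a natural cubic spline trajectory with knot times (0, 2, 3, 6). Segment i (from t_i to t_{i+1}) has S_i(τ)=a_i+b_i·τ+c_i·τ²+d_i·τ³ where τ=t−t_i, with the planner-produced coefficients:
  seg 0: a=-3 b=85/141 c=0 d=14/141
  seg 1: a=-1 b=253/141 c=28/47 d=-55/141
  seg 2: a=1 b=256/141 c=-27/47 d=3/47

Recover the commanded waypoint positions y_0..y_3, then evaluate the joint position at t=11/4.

y_0 = S_0(0) = a_0 = -3
y_1 = S_1(0) = a_1 = -1
y_2 = S_2(0) = a_2 = 1
y_3 = S_2(3) = 3
t_q=11/4 is in segment 1 (τ=3/4); S_1(τ)=1553/3008

y_0=-3 y_1=-1 y_2=1 y_3=3
S(11/4) = 1553/3008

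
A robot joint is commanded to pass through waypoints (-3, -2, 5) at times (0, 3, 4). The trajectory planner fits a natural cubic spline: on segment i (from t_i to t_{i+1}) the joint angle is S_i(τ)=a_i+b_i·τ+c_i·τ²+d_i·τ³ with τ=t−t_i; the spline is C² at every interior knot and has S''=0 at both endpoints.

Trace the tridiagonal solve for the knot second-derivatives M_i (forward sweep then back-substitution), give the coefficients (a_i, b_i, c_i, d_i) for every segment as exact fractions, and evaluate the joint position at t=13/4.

  seg 0: a=-3 b=-13/6 c=0 d=5/18
  seg 1: a=-2 b=16/3 c=5/2 d=-5/6
S(13/4) = -67/128

Δ: Δ0=1/3, Δ1=7
row 1: diag=8, rhs=40; c'=1/8, d'=5
back: M1=5
M: M0=0, M1=5, M2=0
seg 0: a=-3, c=M0/2=0, d=(M1−M0)/(6·3)=5/18, b=Δ0−h0·(2M0+M1)/6=-13/6
seg 1: a=-2, c=M1/2=5/2, d=(M2−M1)/(6·1)=-5/6, b=Δ1−h1·(2M1+M2)/6=16/3
t_q=13/4 → seg 1, τ=1/4; S=-2+16/3·τ+5/2·τ²+-5/6·τ³=-67/128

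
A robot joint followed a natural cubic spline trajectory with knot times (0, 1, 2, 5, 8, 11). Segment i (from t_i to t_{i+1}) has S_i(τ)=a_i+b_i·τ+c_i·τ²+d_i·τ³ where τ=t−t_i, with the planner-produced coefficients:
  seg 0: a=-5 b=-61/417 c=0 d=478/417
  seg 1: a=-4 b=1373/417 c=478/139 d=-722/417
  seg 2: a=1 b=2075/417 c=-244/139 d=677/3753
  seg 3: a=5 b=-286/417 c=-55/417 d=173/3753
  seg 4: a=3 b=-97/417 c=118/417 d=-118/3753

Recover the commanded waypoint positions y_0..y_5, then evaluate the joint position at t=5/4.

y_0=-5 y_1=-4 y_2=1 y_3=5 y_4=3 y_5=4
S(5/4) = -13295/4448

y_0 = S_0(0) = a_0 = -5
y_1 = S_1(0) = a_1 = -4
y_2 = S_2(0) = a_2 = 1
y_3 = S_3(0) = a_3 = 5
y_4 = S_4(0) = a_4 = 3
y_5 = S_4(3) = 4
t_q=5/4 is in segment 1 (τ=1/4); S_1(τ)=-13295/4448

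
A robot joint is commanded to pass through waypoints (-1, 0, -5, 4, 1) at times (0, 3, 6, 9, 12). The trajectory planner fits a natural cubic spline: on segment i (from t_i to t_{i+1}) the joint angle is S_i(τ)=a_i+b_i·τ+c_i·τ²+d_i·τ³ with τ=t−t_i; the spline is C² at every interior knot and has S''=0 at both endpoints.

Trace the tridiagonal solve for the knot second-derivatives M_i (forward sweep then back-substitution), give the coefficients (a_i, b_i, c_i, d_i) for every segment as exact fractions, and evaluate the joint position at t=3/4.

  seg 0: a=-1 b=107/84 c=0 d=-79/756
  seg 1: a=0 b=-65/42 c=-79/84 d=227/756
  seg 2: a=-5 b=11/12 c=37/21 d=-269/756
  seg 3: a=4 b=79/42 c=-121/84 d=121/756
S(3/4) = -159/1792

Δ: Δ0=1/3, Δ1=-5/3, Δ2=3, Δ3=-1
row 1: diag=12, rhs=-12; c'=1/4, d'=-1
row 2: denom=12−3·1/4=45/4; d'=(28−3·-1)/(45/4)=124/45
row 3: denom=12−3·4/15=56/5; d'=(-24−3·124/45)/(56/5)=-121/42
back: M3=-121/42
back: M2=124/45−4/15·-121/42=74/21
back: M1=-1−1/4·74/21=-79/42
M: M0=0, M1=-79/42, M2=74/21, M3=-121/42, M4=0
seg 0: a=-1, c=M0/2=0, d=(M1−M0)/(6·3)=-79/756, b=Δ0−h0·(2M0+M1)/6=107/84
seg 1: a=0, c=M1/2=-79/84, d=(M2−M1)/(6·3)=227/756, b=Δ1−h1·(2M1+M2)/6=-65/42
seg 2: a=-5, c=M2/2=37/21, d=(M3−M2)/(6·3)=-269/756, b=Δ2−h2·(2M2+M3)/6=11/12
seg 3: a=4, c=M3/2=-121/84, d=(M4−M3)/(6·3)=121/756, b=Δ3−h3·(2M3+M4)/6=79/42
t_q=3/4 → seg 0, τ=3/4; S=-1+107/84·τ+0·τ²+-79/756·τ³=-159/1792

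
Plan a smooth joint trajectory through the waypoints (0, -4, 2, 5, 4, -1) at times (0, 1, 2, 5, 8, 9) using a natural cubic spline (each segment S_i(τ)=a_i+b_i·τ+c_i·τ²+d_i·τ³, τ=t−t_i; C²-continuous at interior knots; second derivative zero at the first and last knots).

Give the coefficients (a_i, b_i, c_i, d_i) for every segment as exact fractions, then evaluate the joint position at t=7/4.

Δ: Δ0=-4, Δ1=6, Δ2=1, Δ3=-1/3, Δ4=-5
row 1: diag=4, rhs=60; c'=1/4, d'=15
row 2: denom=8−1·1/4=31/4; d'=(-30−1·15)/(31/4)=-180/31
row 3: denom=12−3·12/31=336/31; d'=(-8−3·-180/31)/(336/31)=73/84
row 4: denom=8−3·31/112=803/112; d'=(-28−3·73/84)/(803/112)=-3428/803
back: M4=-3428/803
back: M3=73/84−31/112·-3428/803=4940/2409
back: M2=-180/31−12/31·4940/2409=-5300/803
back: M1=15−1/4·-5300/803=13370/803
M: M0=0, M1=13370/803, M2=-5300/803, M3=4940/2409, M4=-3428/803, M5=0
seg 0: a=0, c=M0/2=0, d=(M1−M0)/(6·1)=6685/2409, b=Δ0−h0·(2M0+M1)/6=-16321/2409
seg 1: a=-4, c=M1/2=6685/803, d=(M2−M1)/(6·1)=-9335/2409, b=Δ1−h1·(2M1+M2)/6=3734/2409
seg 2: a=2, c=M2/2=-2650/803, d=(M3−M2)/(6·3)=10420/21681, b=Δ2−h2·(2M2+M3)/6=15839/2409
seg 3: a=5, c=M3/2=2470/2409, d=(M4−M3)/(6·3)=-692/1971, b=Δ3−h3·(2M3+M4)/6=-601/2409
seg 4: a=4, c=M4/2=-1714/803, d=(M5−M4)/(6·1)=1714/2409, b=Δ4−h4·(2M4+M5)/6=-8617/2409
t_q=7/4 → seg 1, τ=3/4; S=-4+3734/2409·τ+6685/803·τ²+-9335/2409·τ³=10821/51392

  seg 0: a=0 b=-16321/2409 c=0 d=6685/2409
  seg 1: a=-4 b=3734/2409 c=6685/803 d=-9335/2409
  seg 2: a=2 b=15839/2409 c=-2650/803 d=10420/21681
  seg 3: a=5 b=-601/2409 c=2470/2409 d=-692/1971
  seg 4: a=4 b=-8617/2409 c=-1714/803 d=1714/2409
S(7/4) = 10821/51392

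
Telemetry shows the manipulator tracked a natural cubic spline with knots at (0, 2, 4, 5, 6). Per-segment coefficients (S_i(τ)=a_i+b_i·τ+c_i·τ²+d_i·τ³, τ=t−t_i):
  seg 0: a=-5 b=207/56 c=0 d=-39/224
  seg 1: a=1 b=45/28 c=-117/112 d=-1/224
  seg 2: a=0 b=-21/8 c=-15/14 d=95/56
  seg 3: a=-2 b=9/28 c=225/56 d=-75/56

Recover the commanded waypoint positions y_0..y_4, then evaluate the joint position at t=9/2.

y_0 = S_0(0) = a_0 = -5
y_1 = S_1(0) = a_1 = 1
y_2 = S_2(0) = a_2 = 0
y_3 = S_3(0) = a_3 = -2
y_4 = S_3(1) = 1
t_q=9/2 is in segment 2 (τ=1/2); S_2(τ)=-613/448

y_0=-5 y_1=1 y_2=0 y_3=-2 y_4=1
S(9/2) = -613/448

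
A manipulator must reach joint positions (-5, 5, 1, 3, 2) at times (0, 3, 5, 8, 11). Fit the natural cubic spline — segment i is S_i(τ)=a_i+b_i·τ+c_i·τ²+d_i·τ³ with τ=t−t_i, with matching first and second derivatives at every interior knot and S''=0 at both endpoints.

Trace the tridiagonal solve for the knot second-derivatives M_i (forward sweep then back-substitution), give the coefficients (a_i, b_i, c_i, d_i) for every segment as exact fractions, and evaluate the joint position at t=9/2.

  seg 0: a=-5 b=307/59 c=0 d=-331/1593
  seg 1: a=5 b=-24/59 c=-331/177 d=95/177
  seg 2: a=1 b=-256/177 c=239/177 d=-343/1593
  seg 3: a=3 b=149/177 c=-104/177 d=104/1593
S(9/2) = 941/472

Δ: Δ0=10/3, Δ1=-2, Δ2=2/3, Δ3=-1/3
row 1: diag=10, rhs=-32; c'=1/5, d'=-16/5
row 2: denom=10−2·1/5=48/5; d'=(16−2·-16/5)/(48/5)=7/3
row 3: denom=12−3·5/16=177/16; d'=(-6−3·7/3)/(177/16)=-208/177
back: M3=-208/177
back: M2=7/3−5/16·-208/177=478/177
back: M1=-16/5−1/5·478/177=-662/177
M: M0=0, M1=-662/177, M2=478/177, M3=-208/177, M4=0
seg 0: a=-5, c=M0/2=0, d=(M1−M0)/(6·3)=-331/1593, b=Δ0−h0·(2M0+M1)/6=307/59
seg 1: a=5, c=M1/2=-331/177, d=(M2−M1)/(6·2)=95/177, b=Δ1−h1·(2M1+M2)/6=-24/59
seg 2: a=1, c=M2/2=239/177, d=(M3−M2)/(6·3)=-343/1593, b=Δ2−h2·(2M2+M3)/6=-256/177
seg 3: a=3, c=M3/2=-104/177, d=(M4−M3)/(6·3)=104/1593, b=Δ3−h3·(2M3+M4)/6=149/177
t_q=9/2 → seg 1, τ=3/2; S=5+-24/59·τ+-331/177·τ²+95/177·τ³=941/472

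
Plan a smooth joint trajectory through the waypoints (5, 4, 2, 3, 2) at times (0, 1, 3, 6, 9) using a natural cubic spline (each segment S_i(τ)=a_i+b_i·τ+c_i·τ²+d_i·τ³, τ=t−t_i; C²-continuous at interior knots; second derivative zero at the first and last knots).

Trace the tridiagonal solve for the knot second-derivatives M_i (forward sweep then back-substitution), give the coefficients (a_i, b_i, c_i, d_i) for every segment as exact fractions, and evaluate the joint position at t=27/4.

  seg 0: a=5 b=-97/103 c=0 d=-6/103
  seg 1: a=4 b=-115/103 c=-18/103 d=12/103
  seg 2: a=2 b=-43/103 c=54/103 d=-254/2781
  seg 3: a=3 b=27/103 c=-92/309 d=92/2781
S(27/4) = 5015/1648

Δ: Δ0=-1, Δ1=-1, Δ2=1/3, Δ3=-1/3
row 1: diag=6, rhs=0; c'=1/3, d'=0
row 2: denom=10−2·1/3=28/3; d'=(8−2·0)/(28/3)=6/7
row 3: denom=12−3·9/28=309/28; d'=(-4−3·6/7)/(309/28)=-184/309
back: M3=-184/309
back: M2=6/7−9/28·-184/309=108/103
back: M1=0−1/3·108/103=-36/103
M: M0=0, M1=-36/103, M2=108/103, M3=-184/309, M4=0
seg 0: a=5, c=M0/2=0, d=(M1−M0)/(6·1)=-6/103, b=Δ0−h0·(2M0+M1)/6=-97/103
seg 1: a=4, c=M1/2=-18/103, d=(M2−M1)/(6·2)=12/103, b=Δ1−h1·(2M1+M2)/6=-115/103
seg 2: a=2, c=M2/2=54/103, d=(M3−M2)/(6·3)=-254/2781, b=Δ2−h2·(2M2+M3)/6=-43/103
seg 3: a=3, c=M3/2=-92/309, d=(M4−M3)/(6·3)=92/2781, b=Δ3−h3·(2M3+M4)/6=27/103
t_q=27/4 → seg 3, τ=3/4; S=3+27/103·τ+-92/309·τ²+92/2781·τ³=5015/1648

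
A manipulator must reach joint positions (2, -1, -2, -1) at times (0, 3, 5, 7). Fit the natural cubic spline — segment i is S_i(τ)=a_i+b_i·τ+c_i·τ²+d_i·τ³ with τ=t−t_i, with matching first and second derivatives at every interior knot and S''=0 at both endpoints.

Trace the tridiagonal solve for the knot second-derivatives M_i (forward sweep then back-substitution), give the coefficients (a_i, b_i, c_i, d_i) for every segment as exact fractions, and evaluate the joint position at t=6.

Δ: Δ0=-1, Δ1=-1/2, Δ2=1/2
row 1: diag=10, rhs=3; c'=1/5, d'=3/10
row 2: denom=8−2·1/5=38/5; d'=(6−2·3/10)/(38/5)=27/38
back: M2=27/38
back: M1=3/10−1/5·27/38=3/19
M: M0=0, M1=3/19, M2=27/38, M3=0
seg 0: a=2, c=M0/2=0, d=(M1−M0)/(6·3)=1/114, b=Δ0−h0·(2M0+M1)/6=-41/38
seg 1: a=-1, c=M1/2=3/38, d=(M2−M1)/(6·2)=7/152, b=Δ1−h1·(2M1+M2)/6=-16/19
seg 2: a=-2, c=M2/2=27/76, d=(M3−M2)/(6·2)=-9/152, b=Δ2−h2·(2M2+M3)/6=1/38
t_q=6 → seg 2, τ=1; S=-2+1/38·τ+27/76·τ²+-9/152·τ³=-255/152

  seg 0: a=2 b=-41/38 c=0 d=1/114
  seg 1: a=-1 b=-16/19 c=3/38 d=7/152
  seg 2: a=-2 b=1/38 c=27/76 d=-9/152
S(6) = -255/152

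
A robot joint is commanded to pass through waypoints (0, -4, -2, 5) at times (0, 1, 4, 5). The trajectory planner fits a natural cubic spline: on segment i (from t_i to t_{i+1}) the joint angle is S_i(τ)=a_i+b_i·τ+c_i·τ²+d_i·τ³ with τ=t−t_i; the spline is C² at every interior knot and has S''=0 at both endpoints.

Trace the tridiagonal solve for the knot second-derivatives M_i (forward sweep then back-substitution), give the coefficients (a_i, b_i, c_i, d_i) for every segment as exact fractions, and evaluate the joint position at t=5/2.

  seg 0: a=0 b=-13/3 c=0 d=1/3
  seg 1: a=-4 b=-10/3 c=1 d=1/9
  seg 2: a=-2 b=17/3 c=2 d=-2/3
S(5/2) = -51/8

Δ: Δ0=-4, Δ1=2/3, Δ2=7
row 1: diag=8, rhs=28; c'=3/8, d'=7/2
row 2: denom=8−3·3/8=55/8; d'=(38−3·7/2)/(55/8)=4
back: M2=4
back: M1=7/2−3/8·4=2
M: M0=0, M1=2, M2=4, M3=0
seg 0: a=0, c=M0/2=0, d=(M1−M0)/(6·1)=1/3, b=Δ0−h0·(2M0+M1)/6=-13/3
seg 1: a=-4, c=M1/2=1, d=(M2−M1)/(6·3)=1/9, b=Δ1−h1·(2M1+M2)/6=-10/3
seg 2: a=-2, c=M2/2=2, d=(M3−M2)/(6·1)=-2/3, b=Δ2−h2·(2M2+M3)/6=17/3
t_q=5/2 → seg 1, τ=3/2; S=-4+-10/3·τ+1·τ²+1/9·τ³=-51/8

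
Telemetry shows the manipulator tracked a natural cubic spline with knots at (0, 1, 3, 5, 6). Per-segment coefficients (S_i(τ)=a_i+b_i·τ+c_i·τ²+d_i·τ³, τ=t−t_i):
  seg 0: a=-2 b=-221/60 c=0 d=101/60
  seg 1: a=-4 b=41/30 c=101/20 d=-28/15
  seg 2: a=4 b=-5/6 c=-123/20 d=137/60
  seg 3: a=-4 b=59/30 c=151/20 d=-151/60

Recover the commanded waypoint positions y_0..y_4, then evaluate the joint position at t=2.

y_0=-2 y_1=-4 y_2=4 y_3=-4 y_4=3
S(2) = 11/20

y_0 = S_0(0) = a_0 = -2
y_1 = S_1(0) = a_1 = -4
y_2 = S_2(0) = a_2 = 4
y_3 = S_3(0) = a_3 = -4
y_4 = S_3(1) = 3
t_q=2 is in segment 1 (τ=1); S_1(τ)=11/20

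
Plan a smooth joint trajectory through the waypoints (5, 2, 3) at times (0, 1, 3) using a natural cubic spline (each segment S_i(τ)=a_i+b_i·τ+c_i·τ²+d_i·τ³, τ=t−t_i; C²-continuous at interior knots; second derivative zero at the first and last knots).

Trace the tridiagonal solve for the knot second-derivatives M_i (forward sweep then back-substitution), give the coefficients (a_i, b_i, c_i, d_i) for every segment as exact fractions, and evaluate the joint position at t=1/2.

  seg 0: a=5 b=-43/12 c=0 d=7/12
  seg 1: a=2 b=-11/6 c=7/4 d=-7/24
S(1/2) = 105/32

Δ: Δ0=-3, Δ1=1/2
row 1: diag=6, rhs=21; c'=1/3, d'=7/2
back: M1=7/2
M: M0=0, M1=7/2, M2=0
seg 0: a=5, c=M0/2=0, d=(M1−M0)/(6·1)=7/12, b=Δ0−h0·(2M0+M1)/6=-43/12
seg 1: a=2, c=M1/2=7/4, d=(M2−M1)/(6·2)=-7/24, b=Δ1−h1·(2M1+M2)/6=-11/6
t_q=1/2 → seg 0, τ=1/2; S=5+-43/12·τ+0·τ²+7/12·τ³=105/32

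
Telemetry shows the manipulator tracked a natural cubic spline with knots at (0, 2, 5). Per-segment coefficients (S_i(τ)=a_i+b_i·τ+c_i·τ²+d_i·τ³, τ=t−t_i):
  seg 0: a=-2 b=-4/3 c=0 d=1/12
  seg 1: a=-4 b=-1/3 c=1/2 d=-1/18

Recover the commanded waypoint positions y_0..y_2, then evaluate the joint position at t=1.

y_0 = S_0(0) = a_0 = -2
y_1 = S_1(0) = a_1 = -4
y_2 = S_1(3) = -2
t_q=1 is in segment 0 (τ=1); S_0(τ)=-13/4

y_0=-2 y_1=-4 y_2=-2
S(1) = -13/4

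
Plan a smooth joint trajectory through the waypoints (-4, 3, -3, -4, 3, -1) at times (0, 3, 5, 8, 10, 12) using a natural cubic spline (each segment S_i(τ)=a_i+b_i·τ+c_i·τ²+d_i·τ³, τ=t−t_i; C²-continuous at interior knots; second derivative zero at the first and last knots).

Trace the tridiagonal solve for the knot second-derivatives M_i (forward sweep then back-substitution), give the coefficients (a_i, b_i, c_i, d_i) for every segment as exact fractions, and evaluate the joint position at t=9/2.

Δ: Δ0=7/3, Δ1=-3, Δ2=-1/3, Δ3=7/2, Δ4=-2
row 1: diag=10, rhs=-32; c'=1/5, d'=-16/5
row 2: denom=10−2·1/5=48/5; d'=(16−2·-16/5)/(48/5)=7/3
row 3: denom=10−3·5/16=145/16; d'=(23−3·7/3)/(145/16)=256/145
row 4: denom=8−2·32/145=1096/145; d'=(-33−2·256/145)/(1096/145)=-5297/1096
back: M4=-5297/1096
back: M3=256/145−32/145·-5297/1096=388/137
back: M2=7/3−5/16·388/137=2381/1644
back: M1=-16/5−1/5·2381/1644=-5737/1644
M: M0=0, M1=-5737/1644, M2=2381/1644, M3=388/137, M4=-5297/1096, M5=0
seg 0: a=-4, c=M0/2=0, d=(M1−M0)/(6·3)=-5737/29592, b=Δ0−h0·(2M0+M1)/6=13409/3288
seg 1: a=3, c=M1/2=-5737/3288, d=(M2−M1)/(6·2)=451/1096, b=Δ1−h1·(2M1+M2)/6=-1901/1644
seg 2: a=-3, c=M2/2=2381/3288, d=(M3−M2)/(6·3)=2275/29592, b=Δ2−h2·(2M2+M3)/6=-5257/1644
seg 3: a=-4, c=M3/2=194/137, d=(M4−M3)/(6·2)=-8401/13152, b=Δ3−h3·(2M3+M4)/6=10597/3288
seg 4: a=3, c=M4/2=-5297/2192, d=(M5−M4)/(6·2)=5297/13152, b=Δ4−h4·(2M4+M5)/6=2009/1644
t_q=9/2 → seg 1, τ=3/2; S=3+-1901/1644·τ+-5737/3288·τ²+451/1096·τ³=-11149/8768

  seg 0: a=-4 b=13409/3288 c=0 d=-5737/29592
  seg 1: a=3 b=-1901/1644 c=-5737/3288 d=451/1096
  seg 2: a=-3 b=-5257/1644 c=2381/3288 d=2275/29592
  seg 3: a=-4 b=10597/3288 c=194/137 d=-8401/13152
  seg 4: a=3 b=2009/1644 c=-5297/2192 d=5297/13152
S(9/2) = -11149/8768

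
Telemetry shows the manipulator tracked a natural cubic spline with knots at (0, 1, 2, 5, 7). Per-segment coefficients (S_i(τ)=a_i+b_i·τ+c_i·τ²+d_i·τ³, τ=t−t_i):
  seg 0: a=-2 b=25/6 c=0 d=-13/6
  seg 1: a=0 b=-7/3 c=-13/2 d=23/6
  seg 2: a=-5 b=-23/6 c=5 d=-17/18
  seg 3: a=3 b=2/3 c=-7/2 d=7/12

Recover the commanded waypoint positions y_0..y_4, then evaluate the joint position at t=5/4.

y_0 = S_0(0) = a_0 = -2
y_1 = S_1(0) = a_1 = 0
y_2 = S_2(0) = a_2 = -5
y_3 = S_3(0) = a_3 = 3
y_4 = S_3(2) = -5
t_q=5/4 is in segment 1 (τ=1/4); S_1(τ)=-119/128

y_0=-2 y_1=0 y_2=-5 y_3=3 y_4=-5
S(5/4) = -119/128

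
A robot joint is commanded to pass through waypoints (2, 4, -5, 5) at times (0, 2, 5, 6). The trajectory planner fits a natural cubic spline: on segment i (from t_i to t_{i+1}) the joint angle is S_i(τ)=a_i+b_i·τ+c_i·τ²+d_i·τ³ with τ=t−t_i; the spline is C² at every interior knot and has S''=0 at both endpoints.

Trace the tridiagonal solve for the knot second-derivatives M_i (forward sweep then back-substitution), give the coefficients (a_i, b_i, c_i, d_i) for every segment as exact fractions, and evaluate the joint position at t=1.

Δ: Δ0=1, Δ1=-3, Δ2=10
row 1: diag=10, rhs=-24; c'=3/10, d'=-12/5
row 2: denom=8−3·3/10=71/10; d'=(78−3·-12/5)/(71/10)=12
back: M2=12
back: M1=-12/5−3/10·12=-6
M: M0=0, M1=-6, M2=12, M3=0
seg 0: a=2, c=M0/2=0, d=(M1−M0)/(6·2)=-1/2, b=Δ0−h0·(2M0+M1)/6=3
seg 1: a=4, c=M1/2=-3, d=(M2−M1)/(6·3)=1, b=Δ1−h1·(2M1+M2)/6=-3
seg 2: a=-5, c=M2/2=6, d=(M3−M2)/(6·1)=-2, b=Δ2−h2·(2M2+M3)/6=6
t_q=1 → seg 0, τ=1; S=2+3·τ+0·τ²+-1/2·τ³=9/2

  seg 0: a=2 b=3 c=0 d=-1/2
  seg 1: a=4 b=-3 c=-3 d=1
  seg 2: a=-5 b=6 c=6 d=-2
S(1) = 9/2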